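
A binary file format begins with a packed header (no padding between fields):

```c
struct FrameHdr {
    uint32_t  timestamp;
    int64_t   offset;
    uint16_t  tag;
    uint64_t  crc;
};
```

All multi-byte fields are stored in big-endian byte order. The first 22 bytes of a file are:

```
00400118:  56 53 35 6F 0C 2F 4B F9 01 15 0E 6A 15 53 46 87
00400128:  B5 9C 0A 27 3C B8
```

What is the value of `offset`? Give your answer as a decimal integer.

878003985197633130

`offset` follows `timestamp` (4 bytes), so it starts at byte offset 4 and occupies 8 bytes.
Bytes at offsets 4..11: 0C 2F 4B F9 01 15 0E 6A.
In big-endian order the high byte comes first in memory.
The bytes are already most-significant first: 0x0C2F4BF901150E6A.
0x0C2F4BF901150E6A = 878003985197633130.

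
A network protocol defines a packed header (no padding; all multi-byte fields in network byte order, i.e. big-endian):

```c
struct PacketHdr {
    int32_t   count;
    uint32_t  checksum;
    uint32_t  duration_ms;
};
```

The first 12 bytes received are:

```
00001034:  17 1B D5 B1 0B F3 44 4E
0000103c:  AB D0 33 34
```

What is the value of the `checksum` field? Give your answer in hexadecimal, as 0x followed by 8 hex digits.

`checksum` follows `count` (4 bytes), so it starts at byte offset 4 and occupies 4 bytes.
Bytes at offsets 4..7: 0B F3 44 4E.
Big-endian: lowest address holds the most-significant byte.
The bytes are already most-significant first: 0x0BF3444E.

0x0BF3444E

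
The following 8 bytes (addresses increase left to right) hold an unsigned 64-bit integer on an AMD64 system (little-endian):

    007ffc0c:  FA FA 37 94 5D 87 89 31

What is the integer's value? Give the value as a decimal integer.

In little-endian order the low byte comes first in memory.
Reassemble most-significant byte first: 31 89 87 5D 94 37 FA FA → 0x3189875D9437FAFA.
0x3189875D9437FAFA = 3569533015656233722.

3569533015656233722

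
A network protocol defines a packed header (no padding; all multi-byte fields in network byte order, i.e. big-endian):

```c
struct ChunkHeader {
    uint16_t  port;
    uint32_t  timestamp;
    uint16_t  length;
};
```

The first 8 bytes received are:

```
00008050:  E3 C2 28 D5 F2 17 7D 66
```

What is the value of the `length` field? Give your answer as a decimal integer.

`length` follows `port` (2 B), `timestamp` (4 B), so it starts at offset 2 + 4 = 6 and occupies 2 bytes.
Bytes at offsets 6..7: 7D 66.
Big-endian: lowest address holds the most-significant byte.
The bytes are already most-significant first: 0x7D66.
0x7D66 = 32102.

32102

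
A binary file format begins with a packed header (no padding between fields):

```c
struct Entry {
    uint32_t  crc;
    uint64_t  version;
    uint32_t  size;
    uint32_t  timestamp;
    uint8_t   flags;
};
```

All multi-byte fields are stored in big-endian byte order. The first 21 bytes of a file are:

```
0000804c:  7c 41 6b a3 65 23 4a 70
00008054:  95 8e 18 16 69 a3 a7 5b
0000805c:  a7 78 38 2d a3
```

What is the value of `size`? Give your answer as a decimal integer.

`size` follows `crc` (4 B), `version` (8 B), so it starts at offset 4 + 8 = 12 and occupies 4 bytes.
Bytes at offsets 12..15: 69 A3 A7 5B.
Big-endian: lowest address holds the most-significant byte.
The bytes are already most-significant first: 0x69A3A75B.
0x69A3A75B = 1772332891.

1772332891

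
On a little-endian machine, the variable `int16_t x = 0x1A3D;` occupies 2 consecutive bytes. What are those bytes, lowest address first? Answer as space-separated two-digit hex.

Split into bytes (most-significant first): 1A 3D.
Little-endian stores the least-significant byte at the lowest address.
So at ascending addresses the bytes are 3D 1A.

3D 1A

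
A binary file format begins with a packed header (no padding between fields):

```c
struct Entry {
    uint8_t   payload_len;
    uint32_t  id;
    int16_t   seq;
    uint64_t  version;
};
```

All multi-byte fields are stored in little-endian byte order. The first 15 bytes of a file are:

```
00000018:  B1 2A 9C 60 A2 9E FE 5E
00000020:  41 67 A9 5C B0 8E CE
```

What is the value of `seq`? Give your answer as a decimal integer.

`seq` follows `payload_len` (1 B), `id` (4 B), so it starts at offset 1 + 4 = 5 and occupies 2 bytes.
Bytes at offsets 5..6: 9E FE.
In little-endian order the low byte comes first in memory.
Reassemble most-significant byte first: FE 9E → 0xFE9E.
Top bit is set, so as a signed 16-bit value this is 0xFE9E − 2^16 = -354.

-354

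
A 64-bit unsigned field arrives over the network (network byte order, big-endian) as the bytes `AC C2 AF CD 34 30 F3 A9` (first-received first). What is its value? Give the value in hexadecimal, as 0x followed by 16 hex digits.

Big-endian: lowest address holds the most-significant byte.
The bytes are already most-significant first: 0xACC2AFCD3430F3A9.

0xACC2AFCD3430F3A9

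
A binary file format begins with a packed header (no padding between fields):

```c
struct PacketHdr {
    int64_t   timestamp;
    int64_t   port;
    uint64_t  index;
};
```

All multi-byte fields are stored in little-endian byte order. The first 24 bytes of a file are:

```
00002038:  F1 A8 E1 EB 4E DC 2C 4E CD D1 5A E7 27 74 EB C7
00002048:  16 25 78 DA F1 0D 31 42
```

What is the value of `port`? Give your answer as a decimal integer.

`port` follows `timestamp` (8 bytes), so it starts at byte offset 8 and occupies 8 bytes.
Bytes at offsets 8..15: CD D1 5A E7 27 74 EB C7.
In little-endian order the low byte comes first in memory.
Reassemble most-significant byte first: C7 EB 74 27 E7 5A D1 CD → 0xC7EB7427E75AD1CD.
Top bit is set, so as a signed 64-bit value this is 0xC7EB7427E75AD1CD − 2^64 = -4041008525900852787.

-4041008525900852787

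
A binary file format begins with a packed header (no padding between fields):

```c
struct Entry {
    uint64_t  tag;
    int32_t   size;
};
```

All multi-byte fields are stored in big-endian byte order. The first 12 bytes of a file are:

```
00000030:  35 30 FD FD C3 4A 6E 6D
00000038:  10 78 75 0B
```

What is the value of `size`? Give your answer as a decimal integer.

276329739

`size` follows `tag` (8 bytes), so it starts at byte offset 8 and occupies 4 bytes.
Bytes at offsets 8..11: 10 78 75 0B.
Big-endian stores the most-significant byte at the lowest address.
The bytes are already most-significant first: 0x1078750B.
0x1078750B = 276329739.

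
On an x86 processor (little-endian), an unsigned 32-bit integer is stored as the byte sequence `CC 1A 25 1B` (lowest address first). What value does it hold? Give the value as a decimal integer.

Little-endian: lowest address holds the least-significant byte.
Reassemble most-significant byte first: 1B 25 1A CC → 0x1B251ACC.
0x1B251ACC = 455416524.

455416524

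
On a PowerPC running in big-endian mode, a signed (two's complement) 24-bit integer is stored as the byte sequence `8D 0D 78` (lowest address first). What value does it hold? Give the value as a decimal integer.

-7533192

Big-endian: lowest address holds the most-significant byte.
The bytes are already most-significant first: 0x8D0D78.
Top bit is set, so as a signed 24-bit value this is 0x8D0D78 − 2^24 = -7533192.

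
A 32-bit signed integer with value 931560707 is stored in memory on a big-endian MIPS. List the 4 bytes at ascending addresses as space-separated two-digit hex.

37 86 7D 03

931560707 in hexadecimal, padded to 32 bits, is 0x37867D03.
Split into bytes (most-significant first): 37 86 7D 03.
In big-endian order the high byte comes first in memory.
So the memory order matches the most-significant-first order: 37 86 7D 03.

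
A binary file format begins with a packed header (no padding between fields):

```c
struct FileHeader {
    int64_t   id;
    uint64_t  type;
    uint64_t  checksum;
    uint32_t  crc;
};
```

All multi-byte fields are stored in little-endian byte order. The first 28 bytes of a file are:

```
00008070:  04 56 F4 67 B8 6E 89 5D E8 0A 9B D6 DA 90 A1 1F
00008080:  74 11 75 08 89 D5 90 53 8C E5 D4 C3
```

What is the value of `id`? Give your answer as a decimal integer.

`id` is the first field, at byte offset 0, occupying 8 bytes.
Bytes at offsets 0..7: 04 56 F4 67 B8 6E 89 5D.
Little-endian: lowest address holds the least-significant byte.
Reassemble most-significant byte first: 5D 89 6E B8 67 F4 56 04 → 0x5D896EB867F45604.
0x5D896EB867F45604 = 6740040055633761796.

6740040055633761796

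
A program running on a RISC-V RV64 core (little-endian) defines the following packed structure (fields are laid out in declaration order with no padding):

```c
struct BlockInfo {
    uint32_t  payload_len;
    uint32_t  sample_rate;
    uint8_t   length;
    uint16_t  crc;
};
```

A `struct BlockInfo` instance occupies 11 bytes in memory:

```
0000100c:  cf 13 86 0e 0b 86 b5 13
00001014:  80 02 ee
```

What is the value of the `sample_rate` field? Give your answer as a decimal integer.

330663435

`sample_rate` follows `payload_len` (4 bytes), so it starts at byte offset 4 and occupies 4 bytes.
Bytes at offsets 4..7: 0B 86 B5 13.
Little-endian: lowest address holds the least-significant byte.
Reassemble most-significant byte first: 13 B5 86 0B → 0x13B5860B.
0x13B5860B = 330663435.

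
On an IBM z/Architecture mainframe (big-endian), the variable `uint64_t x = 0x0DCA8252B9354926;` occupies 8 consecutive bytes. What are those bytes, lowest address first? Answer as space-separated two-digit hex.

Split into bytes (most-significant first): 0D CA 82 52 B9 35 49 26.
Big-endian: lowest address holds the most-significant byte.
So the memory order matches the most-significant-first order: 0D CA 82 52 B9 35 49 26.

0D CA 82 52 B9 35 49 26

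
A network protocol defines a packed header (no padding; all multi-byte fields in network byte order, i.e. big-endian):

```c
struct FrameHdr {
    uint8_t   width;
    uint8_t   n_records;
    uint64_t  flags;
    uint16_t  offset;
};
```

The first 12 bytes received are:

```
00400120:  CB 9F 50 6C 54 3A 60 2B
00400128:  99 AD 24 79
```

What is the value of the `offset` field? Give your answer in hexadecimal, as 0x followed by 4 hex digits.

0x2479

`offset` follows `width` (1 B), `n_records` (1 B), `flags` (8 B), so it starts at offset 1 + 1 + 8 = 10 and occupies 2 bytes.
Bytes at offsets 10..11: 24 79.
Big-endian: lowest address holds the most-significant byte.
The bytes are already most-significant first: 0x2479.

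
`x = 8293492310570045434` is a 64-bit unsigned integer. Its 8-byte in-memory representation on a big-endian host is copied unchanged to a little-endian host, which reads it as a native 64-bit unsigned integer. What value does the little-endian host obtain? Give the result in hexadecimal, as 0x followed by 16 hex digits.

0xFA0FF6CE50671873

8293492310570045434 in 64-bit hexadecimal is 0x73186750CEF60FFA.
Stored big-endian, the bytes at ascending addresses are 73 18 67 50 CE F6 0F FA.
Read back as little-endian, the first byte is least significant, giving 0xFA0FF6CE50671873.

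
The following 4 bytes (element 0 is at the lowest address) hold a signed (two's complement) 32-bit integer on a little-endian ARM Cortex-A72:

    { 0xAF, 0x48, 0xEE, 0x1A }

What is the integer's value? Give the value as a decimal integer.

451823791

Little-endian stores the least-significant byte at the lowest address.
Reassemble most-significant byte first: 1A EE 48 AF → 0x1AEE48AF.
0x1AEE48AF = 451823791.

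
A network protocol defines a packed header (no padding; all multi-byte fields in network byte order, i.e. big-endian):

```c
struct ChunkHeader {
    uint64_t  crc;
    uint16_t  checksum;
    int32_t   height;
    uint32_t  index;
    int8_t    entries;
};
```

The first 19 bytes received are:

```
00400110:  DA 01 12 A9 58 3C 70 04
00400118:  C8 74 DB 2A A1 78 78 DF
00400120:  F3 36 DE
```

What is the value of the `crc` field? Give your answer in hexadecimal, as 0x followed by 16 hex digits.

0xDA0112A9583C7004

`crc` is the first field, at byte offset 0, occupying 8 bytes.
Bytes at offsets 0..7: DA 01 12 A9 58 3C 70 04.
Big-endian stores the most-significant byte at the lowest address.
The bytes are already most-significant first: 0xDA0112A9583C7004.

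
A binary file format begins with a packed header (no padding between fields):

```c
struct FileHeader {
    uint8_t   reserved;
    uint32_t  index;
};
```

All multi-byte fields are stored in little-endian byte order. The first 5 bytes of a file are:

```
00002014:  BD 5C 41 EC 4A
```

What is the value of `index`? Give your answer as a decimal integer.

1256997212

`index` follows `reserved` (1 byte), so it starts at byte offset 1 and occupies 4 bytes.
Bytes at offsets 1..4: 5C 41 EC 4A.
Little-endian: lowest address holds the least-significant byte.
Reassemble most-significant byte first: 4A EC 41 5C → 0x4AEC415C.
0x4AEC415C = 1256997212.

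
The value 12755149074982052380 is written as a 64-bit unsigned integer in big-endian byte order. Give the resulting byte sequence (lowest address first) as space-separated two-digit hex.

B1 03 64 81 07 75 22 1C

12755149074982052380 in hexadecimal, padded to 64 bits, is 0xB10364810775221C.
Split into bytes (most-significant first): B1 03 64 81 07 75 22 1C.
Big-endian stores the most-significant byte at the lowest address.
So the memory order matches the most-significant-first order: B1 03 64 81 07 75 22 1C.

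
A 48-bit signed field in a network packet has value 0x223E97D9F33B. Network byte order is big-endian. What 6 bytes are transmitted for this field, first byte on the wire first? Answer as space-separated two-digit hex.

Split into bytes (most-significant first): 22 3E 97 D9 F3 3B.
Big-endian stores the most-significant byte at the lowest address.
So the memory order matches the most-significant-first order: 22 3E 97 D9 F3 3B.

22 3E 97 D9 F3 3B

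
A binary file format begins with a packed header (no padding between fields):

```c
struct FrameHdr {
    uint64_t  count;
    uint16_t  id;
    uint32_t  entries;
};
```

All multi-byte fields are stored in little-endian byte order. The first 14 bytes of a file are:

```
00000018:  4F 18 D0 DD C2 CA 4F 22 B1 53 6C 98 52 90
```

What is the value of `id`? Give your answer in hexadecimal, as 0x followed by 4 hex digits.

`id` follows `count` (8 bytes), so it starts at byte offset 8 and occupies 2 bytes.
Bytes at offsets 8..9: B1 53.
Little-endian stores the least-significant byte at the lowest address.
Reassemble most-significant byte first: 53 B1 → 0x53B1.

0x53B1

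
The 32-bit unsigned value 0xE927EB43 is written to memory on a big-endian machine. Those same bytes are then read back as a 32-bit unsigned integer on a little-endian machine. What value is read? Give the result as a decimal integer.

1139484649

Stored big-endian, the bytes at ascending addresses are E9 27 EB 43.
Read back as little-endian, the first byte is least significant, giving 0x43EB27E9.
0x43EB27E9 = 1139484649.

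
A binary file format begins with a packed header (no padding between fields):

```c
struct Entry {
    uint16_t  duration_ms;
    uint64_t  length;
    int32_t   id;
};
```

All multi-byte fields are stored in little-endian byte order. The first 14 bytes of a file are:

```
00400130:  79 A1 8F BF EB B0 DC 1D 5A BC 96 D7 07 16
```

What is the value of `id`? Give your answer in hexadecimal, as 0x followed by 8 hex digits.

`id` follows `duration_ms` (2 B), `length` (8 B), so it starts at offset 2 + 8 = 10 and occupies 4 bytes.
Bytes at offsets 10..13: 96 D7 07 16.
Little-endian: lowest address holds the least-significant byte.
Reassemble most-significant byte first: 16 07 D7 96 → 0x1607D796.

0x1607D796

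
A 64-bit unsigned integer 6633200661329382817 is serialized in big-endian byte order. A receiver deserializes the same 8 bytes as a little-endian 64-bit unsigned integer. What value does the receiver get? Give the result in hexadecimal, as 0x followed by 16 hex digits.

6633200661329382817 in 64-bit hexadecimal is 0x5C0DDCDB766C8DA1.
Stored big-endian, the bytes at ascending addresses are 5C 0D DC DB 76 6C 8D A1.
Read back as little-endian, the first byte is least significant, giving 0xA18D6C76DBDC0D5C.

0xA18D6C76DBDC0D5C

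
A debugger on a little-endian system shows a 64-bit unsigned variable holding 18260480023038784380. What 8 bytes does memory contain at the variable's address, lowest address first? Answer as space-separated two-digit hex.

7C F3 57 31 D5 41 6A FD

18260480023038784380 in hexadecimal, padded to 64 bits, is 0xFD6A41D53157F37C.
Split into bytes (most-significant first): FD 6A 41 D5 31 57 F3 7C.
Little-endian: lowest address holds the least-significant byte.
So at ascending addresses the bytes are 7C F3 57 31 D5 41 6A FD.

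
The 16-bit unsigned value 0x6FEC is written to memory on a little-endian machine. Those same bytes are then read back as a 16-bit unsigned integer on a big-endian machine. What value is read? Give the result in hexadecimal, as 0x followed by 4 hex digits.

0xEC6F

Stored little-endian, the bytes at ascending addresses are EC 6F.
Read back as big-endian, the last byte is least significant, giving 0xEC6F.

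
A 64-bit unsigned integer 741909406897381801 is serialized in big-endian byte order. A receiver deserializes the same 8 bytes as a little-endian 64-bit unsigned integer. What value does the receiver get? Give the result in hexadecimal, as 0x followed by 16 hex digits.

0xA9A1A3BDACCA4B0A

741909406897381801 in 64-bit hexadecimal is 0x0A4BCAACBDA3A1A9.
Stored big-endian, the bytes at ascending addresses are 0A 4B CA AC BD A3 A1 A9.
Read back as little-endian, the first byte is least significant, giving 0xA9A1A3BDACCA4B0A.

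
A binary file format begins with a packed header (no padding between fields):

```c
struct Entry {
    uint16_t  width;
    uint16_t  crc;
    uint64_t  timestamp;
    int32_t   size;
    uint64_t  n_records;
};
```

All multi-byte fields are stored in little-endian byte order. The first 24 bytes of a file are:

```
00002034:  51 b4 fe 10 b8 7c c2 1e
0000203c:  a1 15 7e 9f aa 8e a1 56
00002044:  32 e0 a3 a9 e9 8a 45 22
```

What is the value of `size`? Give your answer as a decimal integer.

1453428394

`size` follows `width` (2 B), `crc` (2 B), `timestamp` (8 B), so it starts at offset 2 + 2 + 8 = 12 and occupies 4 bytes.
Bytes at offsets 12..15: AA 8E A1 56.
Little-endian stores the least-significant byte at the lowest address.
Reassemble most-significant byte first: 56 A1 8E AA → 0x56A18EAA.
0x56A18EAA = 1453428394.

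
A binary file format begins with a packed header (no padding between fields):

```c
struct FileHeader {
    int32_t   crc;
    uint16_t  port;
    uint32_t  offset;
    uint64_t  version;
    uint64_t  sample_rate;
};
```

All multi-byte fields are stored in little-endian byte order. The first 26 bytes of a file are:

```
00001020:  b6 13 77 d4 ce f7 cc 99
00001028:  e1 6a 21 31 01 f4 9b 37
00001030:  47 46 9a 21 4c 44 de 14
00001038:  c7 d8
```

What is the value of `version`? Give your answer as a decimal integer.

5064077448954589473

`version` follows `crc` (4 B), `port` (2 B), `offset` (4 B), so it starts at offset 4 + 2 + 4 = 10 and occupies 8 bytes.
Bytes at offsets 10..17: 21 31 01 F4 9B 37 47 46.
In little-endian order the low byte comes first in memory.
Reassemble most-significant byte first: 46 47 37 9B F4 01 31 21 → 0x4647379BF4013121.
0x4647379BF4013121 = 5064077448954589473.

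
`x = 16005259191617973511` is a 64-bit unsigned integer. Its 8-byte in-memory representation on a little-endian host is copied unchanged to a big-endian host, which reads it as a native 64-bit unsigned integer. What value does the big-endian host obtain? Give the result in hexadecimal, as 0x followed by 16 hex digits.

16005259191617973511 in 64-bit hexadecimal is 0xDE1E1A6F6E71ED07.
Stored little-endian, the bytes at ascending addresses are 07 ED 71 6E 6F 1A 1E DE.
Read back as big-endian, the last byte is least significant, giving 0x07ED716E6F1A1EDE.

0x07ED716E6F1A1EDE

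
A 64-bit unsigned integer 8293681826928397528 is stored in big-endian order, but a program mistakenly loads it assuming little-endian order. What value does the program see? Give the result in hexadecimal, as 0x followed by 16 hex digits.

0xD80C2E06AE131973

8293681826928397528 in 64-bit hexadecimal is 0x731913AE062E0CD8.
Stored big-endian, the bytes at ascending addresses are 73 19 13 AE 06 2E 0C D8.
Read back as little-endian, the first byte is least significant, giving 0xD80C2E06AE131973.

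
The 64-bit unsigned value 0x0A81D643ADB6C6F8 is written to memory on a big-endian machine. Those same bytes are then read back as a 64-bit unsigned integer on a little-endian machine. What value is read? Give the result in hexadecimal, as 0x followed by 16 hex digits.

Stored big-endian, the bytes at ascending addresses are 0A 81 D6 43 AD B6 C6 F8.
Read back as little-endian, the first byte is least significant, giving 0xF8C6B6AD43D6810A.

0xF8C6B6AD43D6810A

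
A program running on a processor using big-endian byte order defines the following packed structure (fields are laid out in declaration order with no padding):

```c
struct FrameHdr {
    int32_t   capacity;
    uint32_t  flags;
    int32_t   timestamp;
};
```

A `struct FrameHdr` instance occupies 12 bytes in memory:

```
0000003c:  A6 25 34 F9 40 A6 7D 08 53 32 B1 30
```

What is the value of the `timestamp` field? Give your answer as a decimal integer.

`timestamp` follows `capacity` (4 B), `flags` (4 B), so it starts at offset 4 + 4 = 8 and occupies 4 bytes.
Bytes at offsets 8..11: 53 32 B1 30.
In big-endian order the high byte comes first in memory.
The bytes are already most-significant first: 0x5332B130.
0x5332B130 = 1395831088.

1395831088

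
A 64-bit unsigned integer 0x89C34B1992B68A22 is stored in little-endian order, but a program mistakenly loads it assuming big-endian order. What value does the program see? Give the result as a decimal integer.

2489002482681496457

Stored little-endian, the bytes at ascending addresses are 22 8A B6 92 19 4B C3 89.
Read back as big-endian, the last byte is least significant, giving 0x228AB692194BC389.
0x228AB692194BC389 = 2489002482681496457.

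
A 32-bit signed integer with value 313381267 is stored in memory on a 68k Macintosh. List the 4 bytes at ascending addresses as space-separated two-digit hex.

313381267 in hexadecimal, padded to 32 bits, is 0x12ADD193.
Split into bytes (most-significant first): 12 AD D1 93.
Big-endian: lowest address holds the most-significant byte.
So the memory order matches the most-significant-first order: 12 AD D1 93.

12 AD D1 93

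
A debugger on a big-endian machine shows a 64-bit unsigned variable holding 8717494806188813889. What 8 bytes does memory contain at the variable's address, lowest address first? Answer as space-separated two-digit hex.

78 FA C3 56 C6 32 6E 41

8717494806188813889 in hexadecimal, padded to 64 bits, is 0x78FAC356C6326E41.
Split into bytes (most-significant first): 78 FA C3 56 C6 32 6E 41.
Big-endian: lowest address holds the most-significant byte.
So the memory order matches the most-significant-first order: 78 FA C3 56 C6 32 6E 41.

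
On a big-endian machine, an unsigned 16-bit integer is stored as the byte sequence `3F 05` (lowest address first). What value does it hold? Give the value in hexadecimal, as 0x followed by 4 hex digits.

0x3F05

Big-endian: lowest address holds the most-significant byte.
The bytes are already most-significant first: 0x3F05.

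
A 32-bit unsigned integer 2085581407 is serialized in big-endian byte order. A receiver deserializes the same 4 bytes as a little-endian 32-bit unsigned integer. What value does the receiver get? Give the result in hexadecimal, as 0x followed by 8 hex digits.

0x5F724F7C

2085581407 in 32-bit hexadecimal is 0x7C4F725F.
Stored big-endian, the bytes at ascending addresses are 7C 4F 72 5F.
Read back as little-endian, the first byte is least significant, giving 0x5F724F7C.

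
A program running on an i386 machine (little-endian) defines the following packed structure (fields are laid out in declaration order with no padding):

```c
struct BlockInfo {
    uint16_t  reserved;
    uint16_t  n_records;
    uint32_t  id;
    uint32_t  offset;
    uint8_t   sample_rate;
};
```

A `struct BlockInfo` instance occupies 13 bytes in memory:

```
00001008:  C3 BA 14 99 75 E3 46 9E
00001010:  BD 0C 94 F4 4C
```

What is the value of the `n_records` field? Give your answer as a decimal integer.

39188

`n_records` follows `reserved` (2 bytes), so it starts at byte offset 2 and occupies 2 bytes.
Bytes at offsets 2..3: 14 99.
Little-endian: lowest address holds the least-significant byte.
Reassemble most-significant byte first: 99 14 → 0x9914.
0x9914 = 39188.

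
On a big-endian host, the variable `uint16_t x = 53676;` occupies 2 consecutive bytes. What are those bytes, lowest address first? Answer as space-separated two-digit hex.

53676 in hexadecimal, padded to 16 bits, is 0xD1AC.
Split into bytes (most-significant first): D1 AC.
Big-endian stores the most-significant byte at the lowest address.
So the memory order matches the most-significant-first order: D1 AC.

D1 AC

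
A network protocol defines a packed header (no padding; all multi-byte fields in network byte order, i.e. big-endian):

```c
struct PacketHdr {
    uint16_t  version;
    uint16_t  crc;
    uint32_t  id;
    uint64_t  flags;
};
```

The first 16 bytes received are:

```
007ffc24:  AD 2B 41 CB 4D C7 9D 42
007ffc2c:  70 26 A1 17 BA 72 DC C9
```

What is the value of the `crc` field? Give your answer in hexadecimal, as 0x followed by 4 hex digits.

`crc` follows `version` (2 bytes), so it starts at byte offset 2 and occupies 2 bytes.
Bytes at offsets 2..3: 41 CB.
Big-endian stores the most-significant byte at the lowest address.
The bytes are already most-significant first: 0x41CB.

0x41CB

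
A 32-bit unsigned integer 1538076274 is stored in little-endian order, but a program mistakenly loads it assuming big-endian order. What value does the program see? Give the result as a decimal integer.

1915661659

1538076274 in 32-bit hexadecimal is 0x5BAD2E72.
Stored little-endian, the bytes at ascending addresses are 72 2E AD 5B.
Read back as big-endian, the last byte is least significant, giving 0x722EAD5B.
0x722EAD5B = 1915661659.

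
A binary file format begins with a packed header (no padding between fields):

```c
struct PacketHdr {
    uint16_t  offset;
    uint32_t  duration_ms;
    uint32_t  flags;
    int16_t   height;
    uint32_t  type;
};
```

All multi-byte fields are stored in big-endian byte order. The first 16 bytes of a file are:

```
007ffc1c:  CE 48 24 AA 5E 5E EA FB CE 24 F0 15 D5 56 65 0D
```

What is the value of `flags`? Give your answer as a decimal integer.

3942370852

`flags` follows `offset` (2 B), `duration_ms` (4 B), so it starts at offset 2 + 4 = 6 and occupies 4 bytes.
Bytes at offsets 6..9: EA FB CE 24.
Big-endian: lowest address holds the most-significant byte.
The bytes are already most-significant first: 0xEAFBCE24.
0xEAFBCE24 = 3942370852.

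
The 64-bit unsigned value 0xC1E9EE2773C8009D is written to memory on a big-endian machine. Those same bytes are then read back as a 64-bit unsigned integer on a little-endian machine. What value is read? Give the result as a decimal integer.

Stored big-endian, the bytes at ascending addresses are C1 E9 EE 27 73 C8 00 9D.
Read back as little-endian, the first byte is least significant, giving 0x9D00C87327EEE9C1.
0x9D00C87327EEE9C1 = 11313262660871449025.

11313262660871449025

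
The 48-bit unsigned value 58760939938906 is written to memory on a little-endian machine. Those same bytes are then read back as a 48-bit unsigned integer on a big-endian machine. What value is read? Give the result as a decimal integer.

58760939938906 in 48-bit hexadecimal is 0x357158F3A45A.
Stored little-endian, the bytes at ascending addresses are 5A A4 F3 58 71 35.
Read back as big-endian, the last byte is least significant, giving 0x5AA4F3587135.
0x5AA4F3587135 = 99664503796021.

99664503796021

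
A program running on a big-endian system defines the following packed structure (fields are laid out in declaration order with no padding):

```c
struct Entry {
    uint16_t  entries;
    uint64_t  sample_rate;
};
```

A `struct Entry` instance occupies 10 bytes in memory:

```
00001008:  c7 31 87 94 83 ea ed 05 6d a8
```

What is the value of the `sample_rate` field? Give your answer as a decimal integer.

`sample_rate` follows `entries` (2 bytes), so it starts at byte offset 2 and occupies 8 bytes.
Bytes at offsets 2..9: 87 94 83 EA ED 05 6D A8.
Big-endian stores the most-significant byte at the lowest address.
The bytes are already most-significant first: 0x879483EAED056DA8.
0x879483EAED056DA8 = 9769578536695590312.

9769578536695590312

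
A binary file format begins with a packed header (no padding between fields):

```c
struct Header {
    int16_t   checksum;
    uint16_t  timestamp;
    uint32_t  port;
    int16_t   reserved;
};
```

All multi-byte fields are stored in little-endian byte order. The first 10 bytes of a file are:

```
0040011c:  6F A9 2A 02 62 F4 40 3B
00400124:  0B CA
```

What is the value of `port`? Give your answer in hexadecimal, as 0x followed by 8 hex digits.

`port` follows `checksum` (2 B), `timestamp` (2 B), so it starts at offset 2 + 2 = 4 and occupies 4 bytes.
Bytes at offsets 4..7: 62 F4 40 3B.
Little-endian: lowest address holds the least-significant byte.
Reassemble most-significant byte first: 3B 40 F4 62 → 0x3B40F462.

0x3B40F462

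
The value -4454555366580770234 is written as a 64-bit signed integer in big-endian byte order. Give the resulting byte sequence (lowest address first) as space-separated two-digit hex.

Two's complement of -4454555366580770234 in 64 bits: 4454555366580770234 = 0x3DD1C281315B55BA; invert → 0xC22E3D7ECEA4AA45; add 1 → 0xC22E3D7ECEA4AA46.
Split into bytes (most-significant first): C2 2E 3D 7E CE A4 AA 46.
Big-endian stores the most-significant byte at the lowest address.
So the memory order matches the most-significant-first order: C2 2E 3D 7E CE A4 AA 46.

C2 2E 3D 7E CE A4 AA 46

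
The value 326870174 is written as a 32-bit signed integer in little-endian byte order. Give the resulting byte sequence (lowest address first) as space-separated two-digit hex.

9E A4 7B 13

326870174 in hexadecimal, padded to 32 bits, is 0x137BA49E.
Split into bytes (most-significant first): 13 7B A4 9E.
Little-endian stores the least-significant byte at the lowest address.
So at ascending addresses the bytes are 9E A4 7B 13.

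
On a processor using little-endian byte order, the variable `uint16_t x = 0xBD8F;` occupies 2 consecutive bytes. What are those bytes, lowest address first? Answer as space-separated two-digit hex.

8F BD

Split into bytes (most-significant first): BD 8F.
Little-endian stores the least-significant byte at the lowest address.
So at ascending addresses the bytes are 8F BD.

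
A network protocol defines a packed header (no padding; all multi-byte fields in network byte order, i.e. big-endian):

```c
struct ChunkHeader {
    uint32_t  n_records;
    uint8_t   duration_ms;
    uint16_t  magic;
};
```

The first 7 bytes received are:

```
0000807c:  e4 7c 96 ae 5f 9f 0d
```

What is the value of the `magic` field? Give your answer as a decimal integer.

`magic` follows `n_records` (4 B), `duration_ms` (1 B), so it starts at offset 4 + 1 = 5 and occupies 2 bytes.
Bytes at offsets 5..6: 9F 0D.
Big-endian: lowest address holds the most-significant byte.
The bytes are already most-significant first: 0x9F0D.
0x9F0D = 40717.

40717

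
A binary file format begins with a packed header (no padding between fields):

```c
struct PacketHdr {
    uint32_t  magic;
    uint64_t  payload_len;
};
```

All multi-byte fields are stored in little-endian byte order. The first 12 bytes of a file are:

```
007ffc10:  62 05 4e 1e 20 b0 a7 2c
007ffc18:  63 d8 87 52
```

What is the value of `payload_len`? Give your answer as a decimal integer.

`payload_len` follows `magic` (4 bytes), so it starts at byte offset 4 and occupies 8 bytes.
Bytes at offsets 4..11: 20 B0 A7 2C 63 D8 87 52.
Little-endian stores the least-significant byte at the lowest address.
Reassemble most-significant byte first: 52 87 D8 63 2C A7 B0 20 → 0x5287D8632CA7B020.
0x5287D8632CA7B020 = 5946959753428578336.

5946959753428578336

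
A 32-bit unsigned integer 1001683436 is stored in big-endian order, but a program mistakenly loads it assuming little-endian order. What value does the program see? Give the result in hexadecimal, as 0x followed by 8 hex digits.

1001683436 in 32-bit hexadecimal is 0x3BB479EC.
Stored big-endian, the bytes at ascending addresses are 3B B4 79 EC.
Read back as little-endian, the first byte is least significant, giving 0xEC79B43B.

0xEC79B43B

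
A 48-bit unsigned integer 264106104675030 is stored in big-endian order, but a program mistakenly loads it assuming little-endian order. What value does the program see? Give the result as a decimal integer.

264106104675030 in 48-bit hexadecimal is 0xF033FE8D5AD6.
Stored big-endian, the bytes at ascending addresses are F0 33 FE 8D 5A D6.
Read back as little-endian, the first byte is least significant, giving 0xD65A8DFE33F0.
0xD65A8DFE33F0 = 235684417647600.

235684417647600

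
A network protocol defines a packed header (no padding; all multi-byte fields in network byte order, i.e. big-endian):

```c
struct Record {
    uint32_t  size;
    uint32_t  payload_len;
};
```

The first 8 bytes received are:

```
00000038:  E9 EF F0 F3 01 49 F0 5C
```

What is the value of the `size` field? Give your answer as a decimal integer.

3924816115

`size` is the first field, at byte offset 0, occupying 4 bytes.
Bytes at offsets 0..3: E9 EF F0 F3.
Big-endian: lowest address holds the most-significant byte.
The bytes are already most-significant first: 0xE9EFF0F3.
0xE9EFF0F3 = 3924816115.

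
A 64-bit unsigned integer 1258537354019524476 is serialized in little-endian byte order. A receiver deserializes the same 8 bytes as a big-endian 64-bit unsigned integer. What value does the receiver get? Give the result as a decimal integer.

8993657884520314641

1258537354019524476 in 64-bit hexadecimal is 0x1177390E32E4CF7C.
Stored little-endian, the bytes at ascending addresses are 7C CF E4 32 0E 39 77 11.
Read back as big-endian, the last byte is least significant, giving 0x7CCFE4320E397711.
0x7CCFE4320E397711 = 8993657884520314641.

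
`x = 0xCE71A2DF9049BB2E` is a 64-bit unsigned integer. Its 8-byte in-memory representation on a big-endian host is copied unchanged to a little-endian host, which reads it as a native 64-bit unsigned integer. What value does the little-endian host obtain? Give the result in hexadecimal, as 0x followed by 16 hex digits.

Stored big-endian, the bytes at ascending addresses are CE 71 A2 DF 90 49 BB 2E.
Read back as little-endian, the first byte is least significant, giving 0x2EBB4990DFA271CE.

0x2EBB4990DFA271CE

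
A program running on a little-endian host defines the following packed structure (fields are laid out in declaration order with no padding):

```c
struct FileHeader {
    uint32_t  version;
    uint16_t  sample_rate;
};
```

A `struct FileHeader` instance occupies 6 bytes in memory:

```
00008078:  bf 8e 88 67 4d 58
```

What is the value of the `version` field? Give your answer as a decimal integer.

1737002687

`version` is the first field, at byte offset 0, occupying 4 bytes.
Bytes at offsets 0..3: BF 8E 88 67.
In little-endian order the low byte comes first in memory.
Reassemble most-significant byte first: 67 88 8E BF → 0x67888EBF.
0x67888EBF = 1737002687.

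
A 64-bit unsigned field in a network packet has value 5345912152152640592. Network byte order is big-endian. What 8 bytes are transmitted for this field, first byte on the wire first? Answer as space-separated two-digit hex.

4A 30 7E C7 4D 80 8C 50

5345912152152640592 in hexadecimal, padded to 64 bits, is 0x4A307EC74D808C50.
Split into bytes (most-significant first): 4A 30 7E C7 4D 80 8C 50.
Big-endian: lowest address holds the most-significant byte.
So the memory order matches the most-significant-first order: 4A 30 7E C7 4D 80 8C 50.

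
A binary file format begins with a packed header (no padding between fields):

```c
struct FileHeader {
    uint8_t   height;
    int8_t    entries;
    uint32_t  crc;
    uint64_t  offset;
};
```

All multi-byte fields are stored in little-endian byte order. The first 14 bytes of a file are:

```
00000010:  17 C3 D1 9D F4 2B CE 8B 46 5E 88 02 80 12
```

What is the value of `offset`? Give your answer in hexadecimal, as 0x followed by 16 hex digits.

0x128002885E468BCE

`offset` follows `height` (1 B), `entries` (1 B), `crc` (4 B), so it starts at offset 1 + 1 + 4 = 6 and occupies 8 bytes.
Bytes at offsets 6..13: CE 8B 46 5E 88 02 80 12.
In little-endian order the low byte comes first in memory.
Reassemble most-significant byte first: 12 80 02 88 5E 46 8B CE → 0x128002885E468BCE.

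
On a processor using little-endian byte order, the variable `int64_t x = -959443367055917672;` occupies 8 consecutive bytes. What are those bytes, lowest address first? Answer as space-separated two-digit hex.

98 FD 86 4C 57 5F AF F2

Two's complement of -959443367055917672 in 64 bits: 959443367055917672 = 0x0D50A0A8B3790268; invert → 0xF2AF5F574C86FD97; add 1 → 0xF2AF5F574C86FD98.
Split into bytes (most-significant first): F2 AF 5F 57 4C 86 FD 98.
Little-endian: lowest address holds the least-significant byte.
So at ascending addresses the bytes are 98 FD 86 4C 57 5F AF F2.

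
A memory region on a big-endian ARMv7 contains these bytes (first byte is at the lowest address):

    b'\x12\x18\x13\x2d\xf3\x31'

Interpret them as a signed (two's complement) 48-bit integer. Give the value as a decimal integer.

19894610293553

Big-endian stores the most-significant byte at the lowest address.
The bytes are already most-significant first: 0x1218132DF331.
0x1218132DF331 = 19894610293553.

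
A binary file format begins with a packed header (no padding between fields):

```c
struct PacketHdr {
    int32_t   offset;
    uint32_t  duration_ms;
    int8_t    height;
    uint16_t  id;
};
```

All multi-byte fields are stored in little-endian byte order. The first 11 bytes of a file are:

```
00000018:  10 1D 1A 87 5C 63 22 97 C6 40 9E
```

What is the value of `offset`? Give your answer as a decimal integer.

-2028331760

`offset` is the first field, at byte offset 0, occupying 4 bytes.
Bytes at offsets 0..3: 10 1D 1A 87.
In little-endian order the low byte comes first in memory.
Reassemble most-significant byte first: 87 1A 1D 10 → 0x871A1D10.
Top bit is set, so as a signed 32-bit value this is 0x871A1D10 − 2^32 = -2028331760.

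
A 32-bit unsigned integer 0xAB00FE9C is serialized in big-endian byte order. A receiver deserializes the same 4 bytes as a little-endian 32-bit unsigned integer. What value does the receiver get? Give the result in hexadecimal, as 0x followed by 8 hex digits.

0x9CFE00AB

Stored big-endian, the bytes at ascending addresses are AB 00 FE 9C.
Read back as little-endian, the first byte is least significant, giving 0x9CFE00AB.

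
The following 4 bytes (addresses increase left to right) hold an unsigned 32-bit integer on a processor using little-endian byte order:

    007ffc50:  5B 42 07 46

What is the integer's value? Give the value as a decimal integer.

Little-endian: lowest address holds the least-significant byte.
Reassemble most-significant byte first: 46 07 42 5B → 0x4607425B.
0x4607425B = 1174880859.

1174880859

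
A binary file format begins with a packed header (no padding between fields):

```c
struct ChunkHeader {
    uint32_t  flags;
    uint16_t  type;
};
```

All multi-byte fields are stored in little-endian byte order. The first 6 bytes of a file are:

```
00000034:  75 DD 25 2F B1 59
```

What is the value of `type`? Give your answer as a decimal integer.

`type` follows `flags` (4 bytes), so it starts at byte offset 4 and occupies 2 bytes.
Bytes at offsets 4..5: B1 59.
Little-endian stores the least-significant byte at the lowest address.
Reassemble most-significant byte first: 59 B1 → 0x59B1.
0x59B1 = 22961.

22961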